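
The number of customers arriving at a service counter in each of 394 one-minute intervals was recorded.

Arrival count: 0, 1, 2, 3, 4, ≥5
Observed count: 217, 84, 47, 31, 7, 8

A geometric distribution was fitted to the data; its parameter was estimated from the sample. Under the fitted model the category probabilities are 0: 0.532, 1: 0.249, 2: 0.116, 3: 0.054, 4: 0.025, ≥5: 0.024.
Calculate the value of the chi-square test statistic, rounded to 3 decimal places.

7.819

Expected counts E_i = n·p_i: 394×0.532 = 209.608, 394×0.249 = 98.106, 394×0.116 = 45.704, 394×0.054 = 21.276, 394×0.025 = 9.85, 394×0.024 = 9.456.
χ² = (217−209.608)²/209.608 + (84−98.106)²/98.106 + (47−45.704)²/45.704 + (31−21.276)²/21.276 + (7−9.85)²/9.85 + (8−9.456)²/9.456
   = 0.2607 + 2.0282 + 0.0367 + 4.4443 + 0.8246 + 0.2242
Sum = 7.819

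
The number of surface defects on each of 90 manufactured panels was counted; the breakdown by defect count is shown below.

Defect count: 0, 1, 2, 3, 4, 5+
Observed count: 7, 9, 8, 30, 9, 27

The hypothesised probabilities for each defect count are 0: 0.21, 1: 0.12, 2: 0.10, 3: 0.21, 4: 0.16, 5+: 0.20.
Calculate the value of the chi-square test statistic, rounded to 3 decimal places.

20.948

Expected counts E_i = n·p_i: 90×0.21 = 18.9, 90×0.12 = 10.8, 90×0.10 = 9, 90×0.21 = 18.9, 90×0.16 = 14.4, 90×0.20 = 18.
0: (7 − 18.9)²/18.9 = 141.61/18.9 = 7.4926
1: (9 − 10.8)²/10.8 = 3.24/10.8 = 0.3000
2: (8 − 9)²/9 = 1/9 = 0.1111
3: (30 − 18.9)²/18.9 = 123.21/18.9 = 6.5190
4: (9 − 14.4)²/14.4 = 29.16/14.4 = 2.0250
5+: (27 − 18)²/18 = 81/18 = 4.5000
Sum = 20.948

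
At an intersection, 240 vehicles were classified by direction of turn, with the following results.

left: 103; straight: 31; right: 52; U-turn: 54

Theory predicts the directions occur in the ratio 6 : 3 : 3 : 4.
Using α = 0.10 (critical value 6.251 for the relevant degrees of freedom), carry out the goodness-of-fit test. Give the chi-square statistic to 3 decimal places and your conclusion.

Ratio total = 16. Expected counts: 240×6/16 = 90, 240×3/16 = 45, 240×3/16 = 45, 240×4/16 = 60.
cat           O        E   (O−E)²/E
left        103       90     1.8778
straight     31       45     4.3556
right        52       45     1.0889
U-turn       54       60     0.6000
Sum = 7.922
df = 3. Since 7.922 > 6.251, we reject H₀.

7.922; reject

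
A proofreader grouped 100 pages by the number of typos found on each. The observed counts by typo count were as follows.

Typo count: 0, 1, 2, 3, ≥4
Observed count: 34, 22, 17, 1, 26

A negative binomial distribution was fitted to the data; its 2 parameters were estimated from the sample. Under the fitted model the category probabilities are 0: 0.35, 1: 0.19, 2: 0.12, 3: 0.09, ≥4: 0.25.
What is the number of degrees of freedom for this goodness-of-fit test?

There are k = 5 categories and 2 parameters estimated from the data, so df = 5 − 1 − 2 = 2.

2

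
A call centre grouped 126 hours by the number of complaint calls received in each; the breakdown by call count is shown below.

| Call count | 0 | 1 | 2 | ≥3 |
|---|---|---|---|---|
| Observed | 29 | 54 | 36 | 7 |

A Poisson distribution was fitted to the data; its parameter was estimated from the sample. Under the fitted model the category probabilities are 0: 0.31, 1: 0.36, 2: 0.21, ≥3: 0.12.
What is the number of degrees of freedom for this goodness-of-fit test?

There are k = 4 categories and 1 parameter estimated from the data, so df = 4 − 1 − 1 = 2.

2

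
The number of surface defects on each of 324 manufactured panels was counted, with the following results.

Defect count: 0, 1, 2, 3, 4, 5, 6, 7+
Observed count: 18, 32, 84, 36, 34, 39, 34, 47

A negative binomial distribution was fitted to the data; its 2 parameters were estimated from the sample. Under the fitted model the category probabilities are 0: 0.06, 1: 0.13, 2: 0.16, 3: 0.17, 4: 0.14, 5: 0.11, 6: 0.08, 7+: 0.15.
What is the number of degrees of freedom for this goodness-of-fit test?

There are k = 8 categories and 2 parameters estimated from the data, so df = 8 − 1 − 2 = 5.

5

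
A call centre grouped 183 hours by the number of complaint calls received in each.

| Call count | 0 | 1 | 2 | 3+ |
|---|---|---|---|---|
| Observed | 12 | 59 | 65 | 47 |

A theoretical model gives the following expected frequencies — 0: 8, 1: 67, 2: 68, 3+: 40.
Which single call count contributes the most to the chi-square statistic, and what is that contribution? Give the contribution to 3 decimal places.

0, 2.000

0: (12 − 8)²/8 = 16/8 = 2.0000
1: (59 − 67)²/67 = 64/67 = 0.9552
2: (65 − 68)²/68 = 9/68 = 0.1324
3+: (47 − 40)²/40 = 49/40 = 1.2250
The largest term is for 0: 2.000.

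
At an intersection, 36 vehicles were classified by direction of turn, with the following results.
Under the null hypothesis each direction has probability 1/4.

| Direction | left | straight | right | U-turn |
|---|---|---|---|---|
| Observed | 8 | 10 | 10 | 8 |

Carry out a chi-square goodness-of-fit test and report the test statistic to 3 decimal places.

0.444

Expected count for each of the 4 categories: 36/4 = 9.
left: (8 − 9)²/9 = 1/9 = 0.1111
straight: (10 − 9)²/9 = 1/9 = 0.1111
right: (10 − 9)²/9 = 1/9 = 0.1111
U-turn: (8 − 9)²/9 = 1/9 = 0.1111
Sum = 0.444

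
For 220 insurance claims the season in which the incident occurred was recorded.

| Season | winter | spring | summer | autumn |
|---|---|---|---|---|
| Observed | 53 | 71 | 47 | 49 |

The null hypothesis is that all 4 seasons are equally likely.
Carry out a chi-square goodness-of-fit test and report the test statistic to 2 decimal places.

6.55

Expected count for each of the 4 categories: 220/4 = 55.
winter: (53 − 55)²/55 = 4/55 = 0.073
spring: (71 − 55)²/55 = 256/55 = 4.655
summer: (47 − 55)²/55 = 64/55 = 1.164
autumn: (49 − 55)²/55 = 36/55 = 0.655
Sum = 6.55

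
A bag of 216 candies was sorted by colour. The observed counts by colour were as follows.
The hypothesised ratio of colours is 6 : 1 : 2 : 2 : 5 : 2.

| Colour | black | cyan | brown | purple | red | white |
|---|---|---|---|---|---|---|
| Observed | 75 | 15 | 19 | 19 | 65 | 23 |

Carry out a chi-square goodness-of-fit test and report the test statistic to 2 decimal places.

Ratio total = 18. Expected counts: 216×6/18 = 72, 216×1/18 = 12, 216×2/18 = 24, 216×2/18 = 24, 216×5/18 = 60, 216×2/18 = 24.
black: (75 − 72)²/72 = 9/72 = 0.125
cyan: (15 − 12)²/12 = 9/12 = 0.750
brown: (19 − 24)²/24 = 25/24 = 1.042
purple: (19 − 24)²/24 = 25/24 = 1.042
red: (65 − 60)²/60 = 25/60 = 0.417
white: (23 − 24)²/24 = 1/24 = 0.042
Sum = 3.42

3.42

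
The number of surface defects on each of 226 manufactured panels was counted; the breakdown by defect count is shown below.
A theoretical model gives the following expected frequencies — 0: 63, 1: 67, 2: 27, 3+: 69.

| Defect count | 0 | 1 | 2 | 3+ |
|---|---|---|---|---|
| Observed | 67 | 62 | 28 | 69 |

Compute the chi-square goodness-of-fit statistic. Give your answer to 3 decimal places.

0.664

χ² = (67−63)²/63 + (62−67)²/67 + (28−27)²/27 + (69−69)²/69
   = 0.2540 + 0.3731 + 0.0370 + 0.0000
Sum = 0.664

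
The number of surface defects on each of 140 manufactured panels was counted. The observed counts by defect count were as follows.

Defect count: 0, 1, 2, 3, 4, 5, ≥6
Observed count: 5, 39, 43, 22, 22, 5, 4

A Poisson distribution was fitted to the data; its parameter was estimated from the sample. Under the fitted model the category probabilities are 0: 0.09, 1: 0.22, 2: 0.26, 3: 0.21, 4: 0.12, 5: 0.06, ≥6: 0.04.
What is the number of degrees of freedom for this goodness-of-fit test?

5

There are k = 7 categories and 1 parameter estimated from the data, so df = 7 − 1 − 1 = 5.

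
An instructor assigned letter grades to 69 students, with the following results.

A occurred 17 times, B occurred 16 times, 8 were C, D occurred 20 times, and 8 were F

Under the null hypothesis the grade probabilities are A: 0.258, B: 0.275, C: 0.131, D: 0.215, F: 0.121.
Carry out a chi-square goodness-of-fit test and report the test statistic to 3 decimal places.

Expected counts E_i = n·p_i: 69×0.258 = 17.802, 69×0.275 = 18.975, 69×0.131 = 9.039, 69×0.215 = 14.835, 69×0.121 = 8.349.
χ² = (17−17.802)²/17.802 + (16−18.975)²/18.975 + (8−9.039)²/9.039 + (20−14.835)²/14.835 + (8−8.349)²/8.349
   = 0.0361 + 0.4664 + 0.1194 + 1.7983 + 0.0146
Sum = 2.435

2.435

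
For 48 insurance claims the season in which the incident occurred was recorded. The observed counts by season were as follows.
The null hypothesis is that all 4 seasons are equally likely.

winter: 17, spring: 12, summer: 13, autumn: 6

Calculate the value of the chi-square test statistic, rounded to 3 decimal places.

5.167

Expected count for each of the 4 categories: 48/4 = 12.
winter: (17 − 12)²/12 = 25/12 = 2.0833
spring: (12 − 12)²/12 = 0/12 = 0.0000
summer: (13 − 12)²/12 = 1/12 = 0.0833
autumn: (6 − 12)²/12 = 36/12 = 3.0000
Sum = 5.167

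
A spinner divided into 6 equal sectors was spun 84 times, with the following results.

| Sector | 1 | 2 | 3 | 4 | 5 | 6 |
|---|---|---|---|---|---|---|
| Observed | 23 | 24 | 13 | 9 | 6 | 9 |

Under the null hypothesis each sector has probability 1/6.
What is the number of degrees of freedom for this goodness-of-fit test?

5

There are k = 6 categories and no parameters were estimated from the data, so df = 6 − 1 = 5.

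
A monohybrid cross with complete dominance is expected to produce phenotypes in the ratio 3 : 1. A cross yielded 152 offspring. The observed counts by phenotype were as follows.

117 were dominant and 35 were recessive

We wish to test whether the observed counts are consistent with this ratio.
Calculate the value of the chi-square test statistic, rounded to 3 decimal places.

Ratio total = 4. Expected counts: 152×3/4 = 114, 152×1/4 = 38.
dominant: (117 − 114)²/114 = 9/114 = 0.0789
recessive: (35 − 38)²/38 = 9/38 = 0.2368
Sum = 0.316

0.316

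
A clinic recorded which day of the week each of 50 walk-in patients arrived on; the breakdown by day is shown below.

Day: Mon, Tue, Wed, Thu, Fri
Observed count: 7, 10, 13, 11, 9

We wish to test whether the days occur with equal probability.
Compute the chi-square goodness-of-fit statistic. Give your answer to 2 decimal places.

Expected count for each of the 5 categories: 50/5 = 10.
cat         O        E   (O−E)²/E
Mon         7       10      0.900
Tue        10       10      0.000
Wed        13       10      0.900
Thu        11       10      0.100
Fri         9       10      0.100
Sum = 2.00

2.00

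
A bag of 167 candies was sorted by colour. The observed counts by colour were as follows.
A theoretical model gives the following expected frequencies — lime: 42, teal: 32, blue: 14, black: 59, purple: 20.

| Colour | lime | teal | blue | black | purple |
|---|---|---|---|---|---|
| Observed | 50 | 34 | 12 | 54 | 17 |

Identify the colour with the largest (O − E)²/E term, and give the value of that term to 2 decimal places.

lime: (50 − 42)²/42 = 64/42 = 1.524
teal: (34 − 32)²/32 = 4/32 = 0.125
blue: (12 − 14)²/14 = 4/14 = 0.286
black: (54 − 59)²/59 = 25/59 = 0.424
purple: (17 − 20)²/20 = 9/20 = 0.450
The largest term is for lime: 1.52.

lime, 1.52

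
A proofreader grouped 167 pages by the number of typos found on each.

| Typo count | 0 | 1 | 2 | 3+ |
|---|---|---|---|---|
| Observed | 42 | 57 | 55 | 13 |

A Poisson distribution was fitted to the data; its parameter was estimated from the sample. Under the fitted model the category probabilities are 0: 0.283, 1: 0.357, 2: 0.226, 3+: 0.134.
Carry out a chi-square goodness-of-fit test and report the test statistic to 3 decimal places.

Expected counts E_i = n·p_i: 167×0.283 = 47.261, 167×0.357 = 59.619, 167×0.226 = 37.742, 167×0.134 = 22.378.
cat         O        E   (O−E)²/E
0          42   47.261     0.5856
1          57   59.619     0.1150
2          55   37.742     7.8914
3+         13   22.378     3.9301
Sum = 12.522

12.522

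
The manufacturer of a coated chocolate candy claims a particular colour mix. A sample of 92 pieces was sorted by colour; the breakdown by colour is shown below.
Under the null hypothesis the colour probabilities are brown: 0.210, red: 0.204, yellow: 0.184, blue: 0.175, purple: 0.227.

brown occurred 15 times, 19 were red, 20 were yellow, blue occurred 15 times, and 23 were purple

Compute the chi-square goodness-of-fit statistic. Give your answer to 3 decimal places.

1.816

Expected counts E_i = n·p_i: 92×0.210 = 19.32, 92×0.204 = 18.768, 92×0.184 = 16.928, 92×0.175 = 16.1, 92×0.227 = 20.884.
cat         O        E   (O−E)²/E
brown      15    19.32     0.9660
red        19   18.768     0.0029
yellow     20   16.928     0.5575
blue       15     16.1     0.0752
purple     23   20.884     0.2144
Sum = 1.816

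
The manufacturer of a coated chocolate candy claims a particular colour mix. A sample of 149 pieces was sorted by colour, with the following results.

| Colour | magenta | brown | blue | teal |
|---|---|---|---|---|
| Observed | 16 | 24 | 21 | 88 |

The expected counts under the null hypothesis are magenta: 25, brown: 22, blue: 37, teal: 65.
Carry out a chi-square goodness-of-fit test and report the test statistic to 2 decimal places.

18.48

cat          O        E   (O−E)²/E
magenta     16       25      3.240
brown       24       22      0.182
blue        21       37      6.919
teal        88       65      8.138
Sum = 18.48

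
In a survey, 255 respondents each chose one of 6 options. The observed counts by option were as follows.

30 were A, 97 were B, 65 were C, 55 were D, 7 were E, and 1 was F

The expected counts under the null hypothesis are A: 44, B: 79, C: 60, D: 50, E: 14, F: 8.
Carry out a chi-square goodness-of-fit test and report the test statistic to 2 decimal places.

A: (30 − 44)²/44 = 196/44 = 4.455
B: (97 − 79)²/79 = 324/79 = 4.101
C: (65 − 60)²/60 = 25/60 = 0.417
D: (55 − 50)²/50 = 25/50 = 0.500
E: (7 − 14)²/14 = 49/14 = 3.500
F: (1 − 8)²/8 = 49/8 = 6.125
Sum = 19.10

19.10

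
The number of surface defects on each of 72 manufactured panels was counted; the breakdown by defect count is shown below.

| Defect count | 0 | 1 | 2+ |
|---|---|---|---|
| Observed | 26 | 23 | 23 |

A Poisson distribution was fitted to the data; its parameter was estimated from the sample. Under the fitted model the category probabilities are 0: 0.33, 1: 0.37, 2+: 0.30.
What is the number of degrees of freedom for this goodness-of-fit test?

1

There are k = 3 categories and 1 parameter estimated from the data, so df = 3 − 1 − 1 = 1.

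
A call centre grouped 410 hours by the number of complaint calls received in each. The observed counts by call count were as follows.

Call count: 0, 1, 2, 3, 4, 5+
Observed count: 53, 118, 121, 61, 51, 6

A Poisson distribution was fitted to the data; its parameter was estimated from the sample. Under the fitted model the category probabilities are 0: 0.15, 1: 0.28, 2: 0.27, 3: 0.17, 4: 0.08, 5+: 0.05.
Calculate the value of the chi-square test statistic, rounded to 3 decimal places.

23.663

Expected counts E_i = n·p_i: 410×0.15 = 61.5, 410×0.28 = 114.8, 410×0.27 = 110.7, 410×0.17 = 69.7, 410×0.08 = 32.8, 410×0.05 = 20.5.
0: (53 − 61.5)²/61.5 = 72.25/61.5 = 1.1748
1: (118 − 114.8)²/114.8 = 10.24/114.8 = 0.0892
2: (121 − 110.7)²/110.7 = 106.09/110.7 = 0.9584
3: (61 − 69.7)²/69.7 = 75.69/69.7 = 1.0859
4: (51 − 32.8)²/32.8 = 331.24/32.8 = 10.0988
5+: (6 − 20.5)²/20.5 = 210.25/20.5 = 10.2561
Sum = 23.663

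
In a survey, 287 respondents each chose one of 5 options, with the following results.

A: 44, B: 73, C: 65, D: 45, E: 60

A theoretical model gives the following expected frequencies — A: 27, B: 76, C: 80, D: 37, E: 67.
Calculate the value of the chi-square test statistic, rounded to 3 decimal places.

χ² = (44−27)²/27 + (73−76)²/76 + (65−80)²/80 + (45−37)²/37 + (60−67)²/67
   = 10.7037 + 0.1184 + 2.8125 + 1.7297 + 0.7313
Sum = 16.096

16.096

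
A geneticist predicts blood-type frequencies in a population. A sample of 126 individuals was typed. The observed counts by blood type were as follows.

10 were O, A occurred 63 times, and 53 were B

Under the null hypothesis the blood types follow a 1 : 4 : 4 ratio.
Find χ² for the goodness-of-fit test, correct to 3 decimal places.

2.179

Ratio total = 9. Expected counts: 126×1/9 = 14, 126×4/9 = 56, 126×4/9 = 56.
χ² = (10−14)²/14 + (63−56)²/56 + (53−56)²/56
   = 1.1429 + 0.8750 + 0.1607
Sum = 2.179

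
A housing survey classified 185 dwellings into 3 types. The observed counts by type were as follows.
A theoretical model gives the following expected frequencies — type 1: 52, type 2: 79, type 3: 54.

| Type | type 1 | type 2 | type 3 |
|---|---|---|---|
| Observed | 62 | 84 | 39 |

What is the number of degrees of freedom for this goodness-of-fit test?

There are k = 3 categories and no parameters were estimated from the data, so df = 3 − 1 = 2.

2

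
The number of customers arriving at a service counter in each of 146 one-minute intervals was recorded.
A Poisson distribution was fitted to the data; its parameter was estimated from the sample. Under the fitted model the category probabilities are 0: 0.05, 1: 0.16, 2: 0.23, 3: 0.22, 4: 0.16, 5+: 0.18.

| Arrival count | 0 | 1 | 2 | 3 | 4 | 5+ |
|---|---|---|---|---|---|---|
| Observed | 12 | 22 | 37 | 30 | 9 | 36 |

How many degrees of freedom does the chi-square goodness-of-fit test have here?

4

There are k = 6 categories and 1 parameter estimated from the data, so df = 6 − 1 − 1 = 4.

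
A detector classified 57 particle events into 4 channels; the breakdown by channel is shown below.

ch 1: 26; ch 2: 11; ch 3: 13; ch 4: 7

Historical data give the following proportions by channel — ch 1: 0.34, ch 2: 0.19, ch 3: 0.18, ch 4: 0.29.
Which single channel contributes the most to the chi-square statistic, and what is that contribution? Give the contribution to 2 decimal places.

ch 4, 5.49

Expected counts E_i = n·p_i: 57×0.34 = 19.38, 57×0.19 = 10.83, 57×0.18 = 10.26, 57×0.29 = 16.53.
χ² = (26−19.38)²/19.38 + (11−10.83)²/10.83 + (13−10.26)²/10.26 + (7−16.53)²/16.53
   = 2.261 + 0.003 + 0.732 + 5.494
The largest term is for ch 4: 5.49.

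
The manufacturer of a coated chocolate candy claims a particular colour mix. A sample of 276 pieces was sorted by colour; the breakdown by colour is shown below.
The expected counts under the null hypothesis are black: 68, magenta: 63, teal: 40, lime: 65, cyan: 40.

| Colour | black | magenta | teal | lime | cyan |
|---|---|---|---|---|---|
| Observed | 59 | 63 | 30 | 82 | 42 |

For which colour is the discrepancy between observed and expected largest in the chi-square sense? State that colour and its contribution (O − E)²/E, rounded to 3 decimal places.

χ² = (59−68)²/68 + (63−63)²/63 + (30−40)²/40 + (82−65)²/65 + (42−40)²/40
   = 1.1912 + 0.0000 + 2.5000 + 4.4462 + 0.1000
The largest term is for lime: 4.446.

lime, 4.446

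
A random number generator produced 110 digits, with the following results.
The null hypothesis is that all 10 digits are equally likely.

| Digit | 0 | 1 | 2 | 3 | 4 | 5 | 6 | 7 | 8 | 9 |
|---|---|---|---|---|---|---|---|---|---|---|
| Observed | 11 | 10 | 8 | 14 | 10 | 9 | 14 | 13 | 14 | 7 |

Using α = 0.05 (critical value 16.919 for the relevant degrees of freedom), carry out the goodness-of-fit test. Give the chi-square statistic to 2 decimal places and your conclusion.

5.64; do not reject

Under H₀ each category has probability 1/10, so each expected count is 110/10 = 11.
0: (11 − 11)²/11 = 0/11 = 0.000
1: (10 − 11)²/11 = 1/11 = 0.091
2: (8 − 11)²/11 = 9/11 = 0.818
3: (14 − 11)²/11 = 9/11 = 0.818
4: (10 − 11)²/11 = 1/11 = 0.091
5: (9 − 11)²/11 = 4/11 = 0.364
6: (14 − 11)²/11 = 9/11 = 0.818
7: (13 − 11)²/11 = 4/11 = 0.364
8: (14 − 11)²/11 = 9/11 = 0.818
9: (7 − 11)²/11 = 16/11 = 1.455
Sum = 5.64
df = 9. Since 5.64 < 16.919, we do not reject H₀.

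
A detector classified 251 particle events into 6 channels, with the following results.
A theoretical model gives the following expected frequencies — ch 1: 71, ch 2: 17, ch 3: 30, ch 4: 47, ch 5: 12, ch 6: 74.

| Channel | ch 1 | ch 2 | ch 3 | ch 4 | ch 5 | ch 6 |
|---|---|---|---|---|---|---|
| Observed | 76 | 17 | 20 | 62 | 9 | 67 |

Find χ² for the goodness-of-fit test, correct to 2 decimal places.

ch 1: (76 − 71)²/71 = 25/71 = 0.352
ch 2: (17 − 17)²/17 = 0/17 = 0.000
ch 3: (20 − 30)²/30 = 100/30 = 3.333
ch 4: (62 − 47)²/47 = 225/47 = 4.787
ch 5: (9 − 12)²/12 = 9/12 = 0.750
ch 6: (67 − 74)²/74 = 49/74 = 0.662
Sum = 9.88

9.88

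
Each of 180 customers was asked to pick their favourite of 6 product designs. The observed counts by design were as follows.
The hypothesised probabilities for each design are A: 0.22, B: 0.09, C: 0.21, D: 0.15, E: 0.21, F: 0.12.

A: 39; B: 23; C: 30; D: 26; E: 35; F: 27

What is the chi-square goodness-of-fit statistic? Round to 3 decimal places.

Expected counts E_i = n·p_i: 180×0.22 = 39.6, 180×0.09 = 16.2, 180×0.21 = 37.8, 180×0.15 = 27, 180×0.21 = 37.8, 180×0.12 = 21.6.
χ² = (39−39.6)²/39.6 + (23−16.2)²/16.2 + (30−37.8)²/37.8 + (26−27)²/27 + (35−37.8)²/37.8 + (27−21.6)²/21.6
   = 0.0091 + 2.8543 + 1.6095 + 0.0370 + 0.2074 + 1.3500
Sum = 6.067

6.067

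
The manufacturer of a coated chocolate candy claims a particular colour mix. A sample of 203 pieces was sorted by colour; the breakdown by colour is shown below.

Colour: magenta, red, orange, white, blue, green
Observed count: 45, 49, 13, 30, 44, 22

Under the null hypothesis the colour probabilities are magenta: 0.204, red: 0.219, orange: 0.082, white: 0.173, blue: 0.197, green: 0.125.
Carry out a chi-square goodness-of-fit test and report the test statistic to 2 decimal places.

Expected counts E_i = n·p_i: 203×0.204 = 41.412, 203×0.219 = 44.457, 203×0.082 = 16.646, 203×0.173 = 35.119, 203×0.197 = 39.991, 203×0.125 = 25.375.
magenta: (45 − 41.412)²/41.412 = 12.873744/41.412 = 0.311
red: (49 − 44.457)²/44.457 = 20.638849/44.457 = 0.464
orange: (13 − 16.646)²/16.646 = 13.293316/16.646 = 0.799
white: (30 − 35.119)²/35.119 = 26.204161/35.119 = 0.746
blue: (44 − 39.991)²/39.991 = 16.072081/39.991 = 0.402
green: (22 − 25.375)²/25.375 = 11.390625/25.375 = 0.449
Sum = 3.17

3.17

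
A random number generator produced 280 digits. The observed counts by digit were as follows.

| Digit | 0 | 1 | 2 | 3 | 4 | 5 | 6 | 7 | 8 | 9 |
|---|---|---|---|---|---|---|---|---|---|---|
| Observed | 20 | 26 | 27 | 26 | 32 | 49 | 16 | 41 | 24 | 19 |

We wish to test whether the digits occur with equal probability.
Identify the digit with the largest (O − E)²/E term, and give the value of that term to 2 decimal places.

Expected count for each of the 10 categories: 280/10 = 28.
cat         O        E   (O−E)²/E
0          20       28      2.286
1          26       28      0.143
2          27       28      0.036
3          26       28      0.143
4          32       28      0.571
5          49       28     15.750
6          16       28      5.143
7          41       28      6.036
8          24       28      0.571
9          19       28      2.893
The largest term is for 5: 15.75.

5, 15.75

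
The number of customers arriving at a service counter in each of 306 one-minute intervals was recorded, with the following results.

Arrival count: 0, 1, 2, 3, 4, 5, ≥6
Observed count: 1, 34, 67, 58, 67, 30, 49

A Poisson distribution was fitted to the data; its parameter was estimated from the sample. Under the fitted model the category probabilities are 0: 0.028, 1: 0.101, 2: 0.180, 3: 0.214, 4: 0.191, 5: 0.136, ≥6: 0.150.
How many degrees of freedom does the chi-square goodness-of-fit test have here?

5

There are k = 7 categories and 1 parameter estimated from the data, so df = 7 − 1 − 1 = 5.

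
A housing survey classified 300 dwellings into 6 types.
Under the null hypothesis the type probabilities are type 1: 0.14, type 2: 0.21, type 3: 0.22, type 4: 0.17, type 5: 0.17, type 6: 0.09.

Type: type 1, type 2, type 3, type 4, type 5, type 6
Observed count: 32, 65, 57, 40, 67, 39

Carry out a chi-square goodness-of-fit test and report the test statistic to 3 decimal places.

Expected counts E_i = n·p_i: 300×0.14 = 42, 300×0.21 = 63, 300×0.22 = 66, 300×0.17 = 51, 300×0.17 = 51, 300×0.09 = 27.
χ² = (32−42)²/42 + (65−63)²/63 + (57−66)²/66 + (40−51)²/51 + (67−51)²/51 + (39−27)²/27
   = 2.3810 + 0.0635 + 1.2273 + 2.3725 + 5.0196 + 5.3333
Sum = 16.397

16.397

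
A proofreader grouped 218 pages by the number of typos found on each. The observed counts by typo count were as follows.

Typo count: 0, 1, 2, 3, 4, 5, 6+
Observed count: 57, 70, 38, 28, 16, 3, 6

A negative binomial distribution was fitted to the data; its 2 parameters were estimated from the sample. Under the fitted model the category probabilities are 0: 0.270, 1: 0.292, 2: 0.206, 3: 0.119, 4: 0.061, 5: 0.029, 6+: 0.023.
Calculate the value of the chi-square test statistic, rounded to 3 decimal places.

4.405

Expected counts E_i = n·p_i: 218×0.270 = 58.86, 218×0.292 = 63.656, 218×0.206 = 44.908, 218×0.119 = 25.942, 218×0.061 = 13.298, 218×0.029 = 6.322, 218×0.023 = 5.014.
χ² = (57−58.86)²/58.86 + (70−63.656)²/63.656 + (38−44.908)²/44.908 + (28−25.942)²/25.942 + (16−13.298)²/13.298 + (3−6.322)²/6.322 + (6−5.014)²/5.014
   = 0.0588 + 0.6322 + 1.0626 + 0.1633 + 0.5490 + 1.7456 + 0.1939
Sum = 4.405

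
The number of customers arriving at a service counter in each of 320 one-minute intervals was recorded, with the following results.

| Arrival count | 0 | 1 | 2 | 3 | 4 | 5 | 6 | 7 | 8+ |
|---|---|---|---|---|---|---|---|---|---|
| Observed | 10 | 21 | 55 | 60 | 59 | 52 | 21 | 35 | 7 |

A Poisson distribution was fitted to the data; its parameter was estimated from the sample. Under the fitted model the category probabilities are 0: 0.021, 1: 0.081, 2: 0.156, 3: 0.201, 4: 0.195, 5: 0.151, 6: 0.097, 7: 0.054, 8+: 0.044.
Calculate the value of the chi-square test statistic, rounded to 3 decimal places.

28.786

Expected counts E_i = n·p_i: 320×0.021 = 6.72, 320×0.081 = 25.92, 320×0.156 = 49.92, 320×0.201 = 64.32, 320×0.195 = 62.4, 320×0.151 = 48.32, 320×0.097 = 31.04, 320×0.054 = 17.28, 320×0.044 = 14.08.
cat         O        E   (O−E)²/E
0          10     6.72     1.6010
1          21    25.92     0.9339
2          55    49.92     0.5170
3          60    64.32     0.2901
4          59     62.4     0.1853
5          52    48.32     0.2803
6          21    31.04     3.2475
7          35    17.28    18.1712
8+          7    14.08     3.5601
Sum = 28.786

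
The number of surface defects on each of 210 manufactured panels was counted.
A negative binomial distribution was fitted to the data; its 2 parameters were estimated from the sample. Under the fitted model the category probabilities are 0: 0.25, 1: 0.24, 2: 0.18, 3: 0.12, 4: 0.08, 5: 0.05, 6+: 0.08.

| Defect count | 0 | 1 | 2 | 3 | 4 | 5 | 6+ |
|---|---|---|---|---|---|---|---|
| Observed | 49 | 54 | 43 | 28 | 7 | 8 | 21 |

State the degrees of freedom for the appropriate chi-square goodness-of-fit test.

4

There are k = 7 categories and 2 parameters estimated from the data, so df = 7 − 1 − 2 = 4.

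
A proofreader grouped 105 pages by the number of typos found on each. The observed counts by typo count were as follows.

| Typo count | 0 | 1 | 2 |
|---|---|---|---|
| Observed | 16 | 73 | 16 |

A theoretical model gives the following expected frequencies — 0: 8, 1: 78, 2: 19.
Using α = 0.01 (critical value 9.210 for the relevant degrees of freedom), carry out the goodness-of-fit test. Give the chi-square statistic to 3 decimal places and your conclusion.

8.794; do not reject

χ² = (16−8)²/8 + (73−78)²/78 + (16−19)²/19
   = 8.0000 + 0.3205 + 0.4737
Sum = 8.794
df = 2. Since 8.794 < 9.210, we do not reject H₀.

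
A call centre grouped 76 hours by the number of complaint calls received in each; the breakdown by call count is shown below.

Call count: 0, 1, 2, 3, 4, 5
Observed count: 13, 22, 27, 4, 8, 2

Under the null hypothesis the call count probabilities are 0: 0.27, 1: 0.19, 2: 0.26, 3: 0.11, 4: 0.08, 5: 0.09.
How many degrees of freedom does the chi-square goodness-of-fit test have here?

There are k = 6 categories and no parameters were estimated from the data, so df = 6 − 1 = 5.

5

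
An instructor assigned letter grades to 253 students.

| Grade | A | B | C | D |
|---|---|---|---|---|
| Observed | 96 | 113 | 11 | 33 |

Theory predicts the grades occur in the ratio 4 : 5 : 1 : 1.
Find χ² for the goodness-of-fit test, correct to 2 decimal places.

10.82

Ratio total = 11. Expected counts: 253×4/11 = 92, 253×5/11 = 115, 253×1/11 = 23, 253×1/11 = 23.
A: (96 − 92)²/92 = 16/92 = 0.174
B: (113 − 115)²/115 = 4/115 = 0.035
C: (11 − 23)²/23 = 144/23 = 6.261
D: (33 − 23)²/23 = 100/23 = 4.348
Sum = 10.82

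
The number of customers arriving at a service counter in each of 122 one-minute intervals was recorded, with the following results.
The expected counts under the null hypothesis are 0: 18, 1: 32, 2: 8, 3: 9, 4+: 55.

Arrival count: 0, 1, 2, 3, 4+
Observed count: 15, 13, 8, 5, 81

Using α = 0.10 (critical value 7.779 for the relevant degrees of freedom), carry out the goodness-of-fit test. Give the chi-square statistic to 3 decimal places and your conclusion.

0: (15 − 18)²/18 = 9/18 = 0.5000
1: (13 − 32)²/32 = 361/32 = 11.2813
2: (8 − 8)²/8 = 0/8 = 0.0000
3: (5 − 9)²/9 = 16/9 = 1.7778
4+: (81 − 55)²/55 = 676/55 = 12.2909
Sum = 25.850
df = 4. Since 25.850 > 7.779, we reject H₀.

25.850; reject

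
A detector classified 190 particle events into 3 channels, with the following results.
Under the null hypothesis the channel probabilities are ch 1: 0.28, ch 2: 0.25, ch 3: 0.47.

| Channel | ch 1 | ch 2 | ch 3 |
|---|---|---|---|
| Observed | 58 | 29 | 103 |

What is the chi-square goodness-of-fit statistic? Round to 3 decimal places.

Expected counts E_i = n·p_i: 190×0.28 = 53.2, 190×0.25 = 47.5, 190×0.47 = 89.3.
cat         O        E   (O−E)²/E
ch 1       58     53.2     0.4331
ch 2       29     47.5     7.2053
ch 3      103     89.3     2.1018
Sum = 9.740

9.740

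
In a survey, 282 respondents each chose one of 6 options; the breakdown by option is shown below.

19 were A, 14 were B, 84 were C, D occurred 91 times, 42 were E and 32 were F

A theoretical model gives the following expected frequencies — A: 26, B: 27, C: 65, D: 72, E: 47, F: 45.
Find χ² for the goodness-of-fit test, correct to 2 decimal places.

A: (19 − 26)²/26 = 49/26 = 1.885
B: (14 − 27)²/27 = 169/27 = 6.259
C: (84 − 65)²/65 = 361/65 = 5.554
D: (91 − 72)²/72 = 361/72 = 5.014
E: (42 − 47)²/47 = 25/47 = 0.532
F: (32 − 45)²/45 = 169/45 = 3.756
Sum = 23.00

23.00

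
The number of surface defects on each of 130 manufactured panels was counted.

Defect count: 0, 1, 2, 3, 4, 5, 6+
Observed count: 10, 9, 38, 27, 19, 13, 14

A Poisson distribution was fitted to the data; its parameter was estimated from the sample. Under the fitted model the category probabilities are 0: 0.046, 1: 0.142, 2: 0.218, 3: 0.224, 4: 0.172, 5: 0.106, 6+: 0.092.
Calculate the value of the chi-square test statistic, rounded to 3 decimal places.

11.894

Expected counts E_i = n·p_i: 130×0.046 = 5.98, 130×0.142 = 18.46, 130×0.218 = 28.34, 130×0.224 = 29.12, 130×0.172 = 22.36, 130×0.106 = 13.78, 130×0.092 = 11.96.
χ² = (10−5.98)²/5.98 + (9−18.46)²/18.46 + (38−28.34)²/28.34 + (27−29.12)²/29.12 + (19−22.36)²/22.36 + (13−13.78)²/13.78 + (14−11.96)²/11.96
   = 2.7024 + 4.8479 + 3.2927 + 0.1543 + 0.5049 + 0.0442 + 0.3480
Sum = 11.894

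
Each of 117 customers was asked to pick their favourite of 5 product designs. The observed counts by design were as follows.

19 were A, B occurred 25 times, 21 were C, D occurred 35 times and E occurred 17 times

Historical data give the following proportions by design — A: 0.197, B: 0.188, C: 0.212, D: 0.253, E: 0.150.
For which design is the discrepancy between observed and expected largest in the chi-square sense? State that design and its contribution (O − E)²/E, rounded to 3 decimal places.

D, 0.985

Expected counts E_i = n·p_i: 117×0.197 = 23.049, 117×0.188 = 21.996, 117×0.212 = 24.804, 117×0.253 = 29.601, 117×0.150 = 17.55.
χ² = (19−23.049)²/23.049 + (25−21.996)²/21.996 + (21−24.804)²/24.804 + (35−29.601)²/29.601 + (17−17.55)²/17.55
   = 0.7113 + 0.4103 + 0.5834 + 0.9847 + 0.0172
The largest term is for D: 0.985.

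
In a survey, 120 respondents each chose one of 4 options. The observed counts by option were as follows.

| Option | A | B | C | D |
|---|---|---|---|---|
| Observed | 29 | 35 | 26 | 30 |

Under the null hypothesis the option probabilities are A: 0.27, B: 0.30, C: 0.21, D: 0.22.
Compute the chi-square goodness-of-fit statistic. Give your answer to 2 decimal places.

Expected counts E_i = n·p_i: 120×0.27 = 32.4, 120×0.30 = 36, 120×0.21 = 25.2, 120×0.22 = 26.4.
cat         O        E   (O−E)²/E
A          29     32.4      0.357
B          35       36      0.028
C          26     25.2      0.025
D          30     26.4      0.491
Sum = 0.90

0.90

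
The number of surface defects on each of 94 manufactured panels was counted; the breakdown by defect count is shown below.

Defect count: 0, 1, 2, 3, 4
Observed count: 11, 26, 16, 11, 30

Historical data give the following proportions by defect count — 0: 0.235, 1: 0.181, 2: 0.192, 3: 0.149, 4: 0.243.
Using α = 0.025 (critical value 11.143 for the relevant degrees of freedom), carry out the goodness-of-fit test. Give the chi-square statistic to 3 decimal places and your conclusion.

Expected counts E_i = n·p_i: 94×0.235 = 22.09, 94×0.181 = 17.014, 94×0.192 = 18.048, 94×0.149 = 14.006, 94×0.243 = 22.842.
0: (11 − 22.09)²/22.09 = 122.9881/22.09 = 5.5676
1: (26 − 17.014)²/17.014 = 80.748196/17.014 = 4.7460
2: (16 − 18.048)²/18.048 = 4.194304/18.048 = 0.2324
3: (11 − 14.006)²/14.006 = 9.036036/14.006 = 0.6452
4: (30 − 22.842)²/22.842 = 51.236964/22.842 = 2.2431
Sum = 13.434
df = 4. Since 13.434 > 11.143, we reject H₀.

13.434; reject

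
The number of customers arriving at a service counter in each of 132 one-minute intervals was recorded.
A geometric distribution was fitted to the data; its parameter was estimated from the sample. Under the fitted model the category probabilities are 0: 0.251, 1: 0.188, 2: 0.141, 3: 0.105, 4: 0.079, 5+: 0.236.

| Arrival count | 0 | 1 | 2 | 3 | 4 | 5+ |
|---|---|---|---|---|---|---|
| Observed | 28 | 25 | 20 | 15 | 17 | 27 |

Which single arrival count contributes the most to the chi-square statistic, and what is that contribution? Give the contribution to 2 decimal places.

Expected counts E_i = n·p_i: 132×0.251 = 33.132, 132×0.188 = 24.816, 132×0.141 = 18.612, 132×0.105 = 13.86, 132×0.079 = 10.428, 132×0.236 = 31.152.
cat         O        E   (O−E)²/E
0          28   33.132      0.795
1          25   24.816      0.001
2          20   18.612      0.104
3          15    13.86      0.094
4          17   10.428      4.142
5+         27   31.152      0.553
The largest term is for 4: 4.14.

4, 4.14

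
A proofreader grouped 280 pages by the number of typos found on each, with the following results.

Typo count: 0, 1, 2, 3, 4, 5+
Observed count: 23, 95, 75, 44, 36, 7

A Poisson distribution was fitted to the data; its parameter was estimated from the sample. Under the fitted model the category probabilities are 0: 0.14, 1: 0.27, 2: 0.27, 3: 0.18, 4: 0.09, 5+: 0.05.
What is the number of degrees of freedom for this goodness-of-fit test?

4

There are k = 6 categories and 1 parameter estimated from the data, so df = 6 − 1 − 1 = 4.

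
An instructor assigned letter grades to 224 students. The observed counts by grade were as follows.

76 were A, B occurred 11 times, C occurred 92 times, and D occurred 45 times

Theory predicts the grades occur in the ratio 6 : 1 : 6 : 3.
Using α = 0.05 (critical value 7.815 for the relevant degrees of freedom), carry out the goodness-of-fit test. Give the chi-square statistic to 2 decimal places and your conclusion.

2.38; do not reject

Ratio total = 16. Expected counts: 224×6/16 = 84, 224×1/16 = 14, 224×6/16 = 84, 224×3/16 = 42.
A: (76 − 84)²/84 = 64/84 = 0.762
B: (11 − 14)²/14 = 9/14 = 0.643
C: (92 − 84)²/84 = 64/84 = 0.762
D: (45 − 42)²/42 = 9/42 = 0.214
Sum = 2.38
df = 3. Since 2.38 < 7.815, we do not reject H₀.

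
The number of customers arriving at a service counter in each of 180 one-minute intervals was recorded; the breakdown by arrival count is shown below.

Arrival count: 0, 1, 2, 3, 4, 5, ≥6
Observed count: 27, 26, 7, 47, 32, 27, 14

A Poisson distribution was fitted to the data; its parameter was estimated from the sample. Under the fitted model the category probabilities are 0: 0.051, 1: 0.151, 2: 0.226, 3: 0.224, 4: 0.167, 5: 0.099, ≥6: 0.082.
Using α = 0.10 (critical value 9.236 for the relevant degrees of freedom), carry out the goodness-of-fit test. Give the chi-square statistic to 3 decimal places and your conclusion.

68.528; reject

Expected counts E_i = n·p_i: 180×0.051 = 9.18, 180×0.151 = 27.18, 180×0.226 = 40.68, 180×0.224 = 40.32, 180×0.167 = 30.06, 180×0.099 = 17.82, 180×0.082 = 14.76.
0: (27 − 9.18)²/9.18 = 317.5524/9.18 = 34.5918
1: (26 − 27.18)²/27.18 = 1.3924/27.18 = 0.0512
2: (7 − 40.68)²/40.68 = 1134.3424/40.68 = 27.8845
3: (47 − 40.32)²/40.32 = 44.6224/40.32 = 1.1067
4: (32 − 30.06)²/30.06 = 3.7636/30.06 = 0.1252
5: (27 − 17.82)²/17.82 = 84.2724/17.82 = 4.7291
≥6: (14 − 14.76)²/14.76 = 0.5776/14.76 = 0.0391
Sum = 68.528
df = 5. Since 68.528 > 9.236, we reject H₀.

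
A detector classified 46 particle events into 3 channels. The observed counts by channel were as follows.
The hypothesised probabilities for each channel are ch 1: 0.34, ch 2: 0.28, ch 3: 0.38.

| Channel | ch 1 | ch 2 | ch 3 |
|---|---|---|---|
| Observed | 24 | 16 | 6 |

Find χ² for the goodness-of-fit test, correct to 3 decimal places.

12.764

Expected counts E_i = n·p_i: 46×0.34 = 15.64, 46×0.28 = 12.88, 46×0.38 = 17.48.
ch 1: (24 − 15.64)²/15.64 = 69.8896/15.64 = 4.4686
ch 2: (16 − 12.88)²/12.88 = 9.7344/12.88 = 0.7558
ch 3: (6 − 17.48)²/17.48 = 131.7904/17.48 = 7.5395
Sum = 12.764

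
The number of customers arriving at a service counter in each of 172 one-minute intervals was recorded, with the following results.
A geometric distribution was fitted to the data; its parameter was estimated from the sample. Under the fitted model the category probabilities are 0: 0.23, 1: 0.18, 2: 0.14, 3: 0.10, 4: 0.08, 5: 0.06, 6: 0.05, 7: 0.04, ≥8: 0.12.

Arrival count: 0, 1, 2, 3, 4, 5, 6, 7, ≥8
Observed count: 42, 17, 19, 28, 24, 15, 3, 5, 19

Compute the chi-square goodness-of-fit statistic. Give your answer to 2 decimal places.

Expected counts E_i = n·p_i: 172×0.23 = 39.56, 172×0.18 = 30.96, 172×0.14 = 24.08, 172×0.10 = 17.2, 172×0.08 = 13.76, 172×0.06 = 10.32, 172×0.05 = 8.6, 172×0.04 = 6.88, 172×0.12 = 20.64.
0: (42 − 39.56)²/39.56 = 5.9536/39.56 = 0.150
1: (17 − 30.96)²/30.96 = 194.8816/30.96 = 6.295
2: (19 − 24.08)²/24.08 = 25.8064/24.08 = 1.072
3: (28 − 17.2)²/17.2 = 116.64/17.2 = 6.781
4: (24 − 13.76)²/13.76 = 104.8576/13.76 = 7.620
5: (15 − 10.32)²/10.32 = 21.9024/10.32 = 2.122
6: (3 − 8.6)²/8.6 = 31.36/8.6 = 3.647
7: (5 − 6.88)²/6.88 = 3.5344/6.88 = 0.514
≥8: (19 − 20.64)²/20.64 = 2.6896/20.64 = 0.130
Sum = 28.33

28.33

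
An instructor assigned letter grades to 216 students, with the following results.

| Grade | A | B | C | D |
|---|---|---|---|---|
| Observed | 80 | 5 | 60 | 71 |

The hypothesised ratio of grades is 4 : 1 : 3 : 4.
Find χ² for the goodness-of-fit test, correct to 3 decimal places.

Ratio total = 12. Expected counts: 216×4/12 = 72, 216×1/12 = 18, 216×3/12 = 54, 216×4/12 = 72.
χ² = (80−72)²/72 + (5−18)²/18 + (60−54)²/54 + (71−72)²/72
   = 0.8889 + 9.3889 + 0.6667 + 0.0139
Sum = 10.958

10.958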